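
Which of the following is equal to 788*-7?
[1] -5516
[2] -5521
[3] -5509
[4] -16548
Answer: 1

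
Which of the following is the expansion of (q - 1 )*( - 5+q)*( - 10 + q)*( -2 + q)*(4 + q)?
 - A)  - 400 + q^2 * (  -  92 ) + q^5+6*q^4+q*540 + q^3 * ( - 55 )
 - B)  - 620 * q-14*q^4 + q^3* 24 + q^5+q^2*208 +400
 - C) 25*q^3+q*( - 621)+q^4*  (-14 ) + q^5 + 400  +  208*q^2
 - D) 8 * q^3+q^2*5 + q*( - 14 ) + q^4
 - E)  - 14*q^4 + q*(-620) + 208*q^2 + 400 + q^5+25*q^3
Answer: E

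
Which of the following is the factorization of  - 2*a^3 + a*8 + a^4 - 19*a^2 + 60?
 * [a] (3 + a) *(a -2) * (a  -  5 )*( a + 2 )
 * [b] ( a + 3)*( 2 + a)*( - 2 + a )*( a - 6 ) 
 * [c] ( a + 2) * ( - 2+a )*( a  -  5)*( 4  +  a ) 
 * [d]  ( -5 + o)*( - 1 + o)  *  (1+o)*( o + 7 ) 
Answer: a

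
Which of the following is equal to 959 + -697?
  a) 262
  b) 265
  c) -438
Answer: a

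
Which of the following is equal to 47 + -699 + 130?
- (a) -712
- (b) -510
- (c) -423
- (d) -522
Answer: d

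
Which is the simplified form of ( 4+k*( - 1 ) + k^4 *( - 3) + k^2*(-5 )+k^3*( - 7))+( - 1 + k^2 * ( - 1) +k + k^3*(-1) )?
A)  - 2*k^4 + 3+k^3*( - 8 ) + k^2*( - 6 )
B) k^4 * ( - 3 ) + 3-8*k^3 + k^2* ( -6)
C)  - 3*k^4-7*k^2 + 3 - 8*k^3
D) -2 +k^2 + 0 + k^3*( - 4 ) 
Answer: B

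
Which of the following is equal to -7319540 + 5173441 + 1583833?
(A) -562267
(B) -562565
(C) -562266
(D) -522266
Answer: C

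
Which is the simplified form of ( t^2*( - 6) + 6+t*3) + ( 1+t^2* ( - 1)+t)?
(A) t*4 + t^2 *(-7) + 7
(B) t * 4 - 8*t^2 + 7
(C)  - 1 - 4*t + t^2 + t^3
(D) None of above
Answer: A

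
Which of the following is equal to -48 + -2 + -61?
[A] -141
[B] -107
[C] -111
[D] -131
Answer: C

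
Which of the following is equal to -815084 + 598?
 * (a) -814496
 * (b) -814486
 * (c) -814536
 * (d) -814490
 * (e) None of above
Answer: b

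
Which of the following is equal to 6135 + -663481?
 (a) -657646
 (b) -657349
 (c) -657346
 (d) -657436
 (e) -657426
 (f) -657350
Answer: c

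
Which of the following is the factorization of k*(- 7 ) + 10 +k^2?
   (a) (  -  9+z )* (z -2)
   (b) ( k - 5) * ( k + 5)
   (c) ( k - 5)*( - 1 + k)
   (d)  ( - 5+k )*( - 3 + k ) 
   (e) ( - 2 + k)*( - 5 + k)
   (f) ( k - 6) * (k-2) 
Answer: e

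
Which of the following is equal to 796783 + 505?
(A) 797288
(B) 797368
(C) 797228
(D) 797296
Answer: A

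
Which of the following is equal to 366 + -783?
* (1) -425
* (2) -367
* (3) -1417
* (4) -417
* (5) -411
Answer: 4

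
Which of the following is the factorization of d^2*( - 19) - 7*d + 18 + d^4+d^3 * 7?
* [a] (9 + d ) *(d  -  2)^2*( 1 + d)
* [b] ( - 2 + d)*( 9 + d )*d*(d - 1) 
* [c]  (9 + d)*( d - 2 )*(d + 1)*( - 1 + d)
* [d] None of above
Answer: c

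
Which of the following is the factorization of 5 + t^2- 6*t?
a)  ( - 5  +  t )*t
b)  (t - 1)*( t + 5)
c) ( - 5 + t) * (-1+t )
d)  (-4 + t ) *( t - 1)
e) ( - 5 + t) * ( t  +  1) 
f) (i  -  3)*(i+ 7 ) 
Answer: c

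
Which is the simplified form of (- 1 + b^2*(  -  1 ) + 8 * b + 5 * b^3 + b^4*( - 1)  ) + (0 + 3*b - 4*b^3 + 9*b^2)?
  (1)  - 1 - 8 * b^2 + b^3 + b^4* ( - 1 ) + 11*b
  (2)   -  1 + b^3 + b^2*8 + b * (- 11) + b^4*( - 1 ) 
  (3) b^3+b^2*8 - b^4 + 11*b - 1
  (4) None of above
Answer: 3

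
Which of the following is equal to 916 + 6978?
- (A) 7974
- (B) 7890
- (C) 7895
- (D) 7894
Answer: D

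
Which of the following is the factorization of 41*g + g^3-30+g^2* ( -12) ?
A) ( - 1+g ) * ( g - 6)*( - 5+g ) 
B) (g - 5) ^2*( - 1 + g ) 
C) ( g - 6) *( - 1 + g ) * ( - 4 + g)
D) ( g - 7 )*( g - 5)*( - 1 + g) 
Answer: A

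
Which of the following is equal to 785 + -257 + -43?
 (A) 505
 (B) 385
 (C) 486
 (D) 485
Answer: D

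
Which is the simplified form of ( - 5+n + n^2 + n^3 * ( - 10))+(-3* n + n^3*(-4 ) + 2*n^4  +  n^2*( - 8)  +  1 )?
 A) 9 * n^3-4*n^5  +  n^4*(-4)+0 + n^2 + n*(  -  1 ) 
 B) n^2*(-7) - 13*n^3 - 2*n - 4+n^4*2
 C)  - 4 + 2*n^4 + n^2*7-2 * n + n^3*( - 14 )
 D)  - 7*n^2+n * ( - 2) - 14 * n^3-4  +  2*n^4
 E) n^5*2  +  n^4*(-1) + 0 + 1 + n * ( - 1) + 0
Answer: D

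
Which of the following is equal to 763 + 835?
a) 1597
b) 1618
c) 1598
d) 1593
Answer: c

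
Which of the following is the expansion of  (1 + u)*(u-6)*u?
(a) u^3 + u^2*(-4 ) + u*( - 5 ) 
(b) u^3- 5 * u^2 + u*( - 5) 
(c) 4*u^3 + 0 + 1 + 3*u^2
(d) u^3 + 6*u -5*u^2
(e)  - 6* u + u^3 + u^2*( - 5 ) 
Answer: e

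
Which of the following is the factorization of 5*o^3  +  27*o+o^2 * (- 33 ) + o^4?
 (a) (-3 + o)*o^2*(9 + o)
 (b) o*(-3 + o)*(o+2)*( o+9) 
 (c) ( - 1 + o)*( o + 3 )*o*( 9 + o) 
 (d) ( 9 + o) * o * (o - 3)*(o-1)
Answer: d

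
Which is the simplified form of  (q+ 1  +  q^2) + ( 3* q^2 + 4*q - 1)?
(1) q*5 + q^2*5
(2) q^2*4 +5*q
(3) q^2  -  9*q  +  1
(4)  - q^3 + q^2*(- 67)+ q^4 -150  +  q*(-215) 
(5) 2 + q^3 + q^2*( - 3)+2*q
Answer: 2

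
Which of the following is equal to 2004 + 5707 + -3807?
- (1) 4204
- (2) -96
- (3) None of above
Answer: 3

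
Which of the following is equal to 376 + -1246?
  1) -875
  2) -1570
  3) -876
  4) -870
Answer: 4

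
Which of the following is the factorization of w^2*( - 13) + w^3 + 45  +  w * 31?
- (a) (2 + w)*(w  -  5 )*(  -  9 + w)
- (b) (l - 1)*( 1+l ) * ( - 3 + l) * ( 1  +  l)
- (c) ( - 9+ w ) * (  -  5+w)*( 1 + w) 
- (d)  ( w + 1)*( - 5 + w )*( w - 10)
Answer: c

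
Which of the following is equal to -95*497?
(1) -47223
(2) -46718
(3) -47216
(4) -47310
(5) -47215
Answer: 5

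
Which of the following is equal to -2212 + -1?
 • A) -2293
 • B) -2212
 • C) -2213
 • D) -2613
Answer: C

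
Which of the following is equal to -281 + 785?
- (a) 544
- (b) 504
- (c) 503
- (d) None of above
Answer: b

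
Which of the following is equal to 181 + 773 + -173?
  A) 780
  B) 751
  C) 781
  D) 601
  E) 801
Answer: C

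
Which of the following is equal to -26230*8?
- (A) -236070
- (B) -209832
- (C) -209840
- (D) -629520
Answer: C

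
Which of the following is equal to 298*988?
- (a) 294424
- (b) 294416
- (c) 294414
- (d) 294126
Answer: a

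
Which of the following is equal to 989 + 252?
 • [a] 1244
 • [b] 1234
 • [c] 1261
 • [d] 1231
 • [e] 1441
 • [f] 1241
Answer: f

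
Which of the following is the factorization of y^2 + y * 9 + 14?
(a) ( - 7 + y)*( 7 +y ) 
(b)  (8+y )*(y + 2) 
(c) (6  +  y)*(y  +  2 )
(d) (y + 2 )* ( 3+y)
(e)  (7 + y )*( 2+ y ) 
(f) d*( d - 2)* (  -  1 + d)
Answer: e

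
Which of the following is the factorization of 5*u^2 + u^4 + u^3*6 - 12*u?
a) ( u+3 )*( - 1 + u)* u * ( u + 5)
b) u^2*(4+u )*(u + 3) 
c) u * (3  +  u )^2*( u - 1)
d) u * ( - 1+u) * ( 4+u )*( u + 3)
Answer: d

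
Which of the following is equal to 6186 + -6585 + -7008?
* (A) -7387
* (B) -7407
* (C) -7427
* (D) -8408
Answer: B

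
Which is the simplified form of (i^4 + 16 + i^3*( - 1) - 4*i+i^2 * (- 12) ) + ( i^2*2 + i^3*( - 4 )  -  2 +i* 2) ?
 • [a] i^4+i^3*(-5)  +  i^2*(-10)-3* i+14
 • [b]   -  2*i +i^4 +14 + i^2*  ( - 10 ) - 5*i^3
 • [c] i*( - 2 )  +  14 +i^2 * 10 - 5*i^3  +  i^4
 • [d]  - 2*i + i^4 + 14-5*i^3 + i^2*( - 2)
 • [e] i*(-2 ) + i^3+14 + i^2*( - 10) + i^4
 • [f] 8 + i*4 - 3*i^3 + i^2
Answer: b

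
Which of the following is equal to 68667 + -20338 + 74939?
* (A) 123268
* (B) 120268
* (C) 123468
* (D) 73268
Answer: A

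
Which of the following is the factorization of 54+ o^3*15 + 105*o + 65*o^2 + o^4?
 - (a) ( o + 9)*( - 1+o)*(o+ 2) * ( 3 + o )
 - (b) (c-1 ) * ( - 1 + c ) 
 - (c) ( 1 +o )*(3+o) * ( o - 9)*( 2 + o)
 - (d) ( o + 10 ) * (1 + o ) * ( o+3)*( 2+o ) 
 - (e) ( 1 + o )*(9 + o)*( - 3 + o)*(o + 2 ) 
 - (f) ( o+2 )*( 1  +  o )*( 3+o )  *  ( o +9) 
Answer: f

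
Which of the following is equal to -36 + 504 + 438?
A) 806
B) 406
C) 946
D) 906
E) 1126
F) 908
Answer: D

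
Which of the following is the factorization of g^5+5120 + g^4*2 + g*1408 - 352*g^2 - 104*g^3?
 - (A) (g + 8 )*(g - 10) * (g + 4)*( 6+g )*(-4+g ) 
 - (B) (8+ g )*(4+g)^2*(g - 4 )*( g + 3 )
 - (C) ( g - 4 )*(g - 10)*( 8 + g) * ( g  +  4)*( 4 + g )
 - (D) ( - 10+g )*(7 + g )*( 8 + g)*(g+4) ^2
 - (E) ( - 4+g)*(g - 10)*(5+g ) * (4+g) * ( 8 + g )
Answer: C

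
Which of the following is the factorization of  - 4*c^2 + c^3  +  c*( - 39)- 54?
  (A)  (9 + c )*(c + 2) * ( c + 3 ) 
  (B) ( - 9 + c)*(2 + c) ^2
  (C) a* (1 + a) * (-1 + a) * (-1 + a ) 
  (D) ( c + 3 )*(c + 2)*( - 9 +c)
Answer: D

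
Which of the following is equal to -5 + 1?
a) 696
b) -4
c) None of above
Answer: b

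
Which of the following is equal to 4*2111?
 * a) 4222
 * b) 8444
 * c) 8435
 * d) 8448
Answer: b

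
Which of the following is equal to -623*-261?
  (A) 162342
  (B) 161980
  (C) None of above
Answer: C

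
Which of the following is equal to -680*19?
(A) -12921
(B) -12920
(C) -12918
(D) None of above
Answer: B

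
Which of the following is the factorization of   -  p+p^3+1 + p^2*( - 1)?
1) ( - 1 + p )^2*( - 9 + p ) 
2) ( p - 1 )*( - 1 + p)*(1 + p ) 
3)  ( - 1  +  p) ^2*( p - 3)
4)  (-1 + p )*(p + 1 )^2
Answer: 2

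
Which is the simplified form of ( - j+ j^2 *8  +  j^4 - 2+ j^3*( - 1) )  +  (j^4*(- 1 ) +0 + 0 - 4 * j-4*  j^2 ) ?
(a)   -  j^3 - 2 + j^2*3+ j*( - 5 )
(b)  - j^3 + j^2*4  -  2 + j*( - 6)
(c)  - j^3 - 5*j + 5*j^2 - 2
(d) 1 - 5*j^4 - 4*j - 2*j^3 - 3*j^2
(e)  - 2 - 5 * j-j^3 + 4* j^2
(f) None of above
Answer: e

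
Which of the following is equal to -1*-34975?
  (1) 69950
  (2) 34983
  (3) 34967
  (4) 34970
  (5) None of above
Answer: 5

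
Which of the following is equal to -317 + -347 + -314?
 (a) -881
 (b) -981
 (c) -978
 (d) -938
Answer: c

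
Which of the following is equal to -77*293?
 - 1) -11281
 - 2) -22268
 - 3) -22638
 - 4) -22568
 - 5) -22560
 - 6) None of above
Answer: 6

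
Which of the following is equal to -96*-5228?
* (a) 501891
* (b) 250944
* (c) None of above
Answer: c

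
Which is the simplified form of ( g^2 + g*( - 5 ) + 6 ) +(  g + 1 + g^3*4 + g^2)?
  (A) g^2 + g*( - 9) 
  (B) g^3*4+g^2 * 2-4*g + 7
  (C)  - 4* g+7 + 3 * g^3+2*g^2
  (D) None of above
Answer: B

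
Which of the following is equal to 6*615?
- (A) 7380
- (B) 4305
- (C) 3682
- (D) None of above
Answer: D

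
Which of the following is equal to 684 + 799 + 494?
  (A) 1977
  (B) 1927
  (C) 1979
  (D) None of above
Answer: A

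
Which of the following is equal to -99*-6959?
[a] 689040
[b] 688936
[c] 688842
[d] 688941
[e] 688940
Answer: d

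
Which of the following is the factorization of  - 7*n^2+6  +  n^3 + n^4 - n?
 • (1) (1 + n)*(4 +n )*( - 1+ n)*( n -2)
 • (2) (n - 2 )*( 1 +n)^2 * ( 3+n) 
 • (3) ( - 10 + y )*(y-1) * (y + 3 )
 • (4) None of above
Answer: 4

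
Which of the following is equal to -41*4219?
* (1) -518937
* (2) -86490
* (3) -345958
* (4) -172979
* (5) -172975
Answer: 4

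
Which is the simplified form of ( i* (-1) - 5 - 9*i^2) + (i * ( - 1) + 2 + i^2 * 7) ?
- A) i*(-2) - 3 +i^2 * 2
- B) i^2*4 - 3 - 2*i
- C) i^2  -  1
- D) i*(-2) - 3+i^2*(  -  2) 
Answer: D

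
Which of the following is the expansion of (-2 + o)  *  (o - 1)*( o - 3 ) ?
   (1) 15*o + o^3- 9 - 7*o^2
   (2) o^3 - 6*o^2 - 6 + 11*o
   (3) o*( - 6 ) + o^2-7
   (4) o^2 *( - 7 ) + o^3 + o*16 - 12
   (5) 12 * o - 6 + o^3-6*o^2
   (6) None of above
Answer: 2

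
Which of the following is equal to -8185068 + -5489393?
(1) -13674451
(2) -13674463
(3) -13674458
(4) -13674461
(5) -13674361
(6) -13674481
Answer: 4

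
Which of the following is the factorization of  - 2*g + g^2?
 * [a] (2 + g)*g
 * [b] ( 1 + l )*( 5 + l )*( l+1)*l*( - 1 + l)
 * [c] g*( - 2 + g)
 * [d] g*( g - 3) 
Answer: c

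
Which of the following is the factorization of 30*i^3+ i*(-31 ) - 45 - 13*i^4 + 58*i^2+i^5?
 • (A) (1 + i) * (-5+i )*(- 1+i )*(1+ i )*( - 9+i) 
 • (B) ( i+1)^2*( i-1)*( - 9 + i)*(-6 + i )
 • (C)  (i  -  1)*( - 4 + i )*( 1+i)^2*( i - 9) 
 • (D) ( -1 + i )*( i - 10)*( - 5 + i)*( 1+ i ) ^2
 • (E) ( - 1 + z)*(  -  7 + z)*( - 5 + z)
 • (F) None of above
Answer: A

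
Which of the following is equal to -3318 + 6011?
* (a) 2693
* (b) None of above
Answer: a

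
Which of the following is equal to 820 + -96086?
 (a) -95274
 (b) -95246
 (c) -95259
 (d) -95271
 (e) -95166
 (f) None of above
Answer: f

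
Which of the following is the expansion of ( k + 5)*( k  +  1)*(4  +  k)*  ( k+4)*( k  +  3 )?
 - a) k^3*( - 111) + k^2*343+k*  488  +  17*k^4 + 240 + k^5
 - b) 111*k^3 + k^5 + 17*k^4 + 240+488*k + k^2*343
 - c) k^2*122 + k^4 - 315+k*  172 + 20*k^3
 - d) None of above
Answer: b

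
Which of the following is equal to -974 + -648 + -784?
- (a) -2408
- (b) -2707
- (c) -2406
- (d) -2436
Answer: c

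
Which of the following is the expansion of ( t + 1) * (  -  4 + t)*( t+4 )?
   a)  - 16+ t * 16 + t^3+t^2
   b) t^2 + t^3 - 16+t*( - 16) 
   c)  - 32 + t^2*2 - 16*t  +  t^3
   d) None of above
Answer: b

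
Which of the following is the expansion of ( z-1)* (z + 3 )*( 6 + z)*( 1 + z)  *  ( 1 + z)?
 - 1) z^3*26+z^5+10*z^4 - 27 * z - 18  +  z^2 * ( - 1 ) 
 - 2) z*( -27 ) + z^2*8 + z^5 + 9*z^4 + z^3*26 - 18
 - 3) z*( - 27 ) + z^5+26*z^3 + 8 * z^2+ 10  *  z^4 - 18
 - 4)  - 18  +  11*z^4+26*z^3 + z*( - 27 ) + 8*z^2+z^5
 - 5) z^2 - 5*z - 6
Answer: 3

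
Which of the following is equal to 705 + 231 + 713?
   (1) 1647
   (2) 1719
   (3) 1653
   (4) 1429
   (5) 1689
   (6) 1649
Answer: 6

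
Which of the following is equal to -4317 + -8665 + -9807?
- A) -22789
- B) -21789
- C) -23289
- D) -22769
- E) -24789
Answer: A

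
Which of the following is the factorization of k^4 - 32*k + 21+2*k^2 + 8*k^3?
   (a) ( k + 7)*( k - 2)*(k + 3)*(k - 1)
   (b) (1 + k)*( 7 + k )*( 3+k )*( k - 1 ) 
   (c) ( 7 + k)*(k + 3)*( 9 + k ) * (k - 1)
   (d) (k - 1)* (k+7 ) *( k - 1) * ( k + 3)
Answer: d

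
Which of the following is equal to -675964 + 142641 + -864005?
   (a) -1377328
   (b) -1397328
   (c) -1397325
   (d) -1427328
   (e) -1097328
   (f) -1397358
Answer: b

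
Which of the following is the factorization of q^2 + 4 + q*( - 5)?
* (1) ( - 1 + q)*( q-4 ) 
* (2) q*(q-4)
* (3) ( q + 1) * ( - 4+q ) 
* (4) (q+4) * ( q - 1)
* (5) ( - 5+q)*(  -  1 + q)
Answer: 1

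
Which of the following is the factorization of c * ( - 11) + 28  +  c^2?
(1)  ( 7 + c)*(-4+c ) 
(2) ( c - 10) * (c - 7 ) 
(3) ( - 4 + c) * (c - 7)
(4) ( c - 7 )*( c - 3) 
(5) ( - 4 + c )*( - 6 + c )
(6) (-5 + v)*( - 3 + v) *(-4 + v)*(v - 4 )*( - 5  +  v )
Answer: 3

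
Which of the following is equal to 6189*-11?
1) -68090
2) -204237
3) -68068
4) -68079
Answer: 4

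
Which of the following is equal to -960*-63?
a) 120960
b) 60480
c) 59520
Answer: b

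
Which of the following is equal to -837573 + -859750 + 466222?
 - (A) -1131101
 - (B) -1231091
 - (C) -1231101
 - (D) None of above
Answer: C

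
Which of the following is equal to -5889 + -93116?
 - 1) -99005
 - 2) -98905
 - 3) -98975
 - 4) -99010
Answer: 1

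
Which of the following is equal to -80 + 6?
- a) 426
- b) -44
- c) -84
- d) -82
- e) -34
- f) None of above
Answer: f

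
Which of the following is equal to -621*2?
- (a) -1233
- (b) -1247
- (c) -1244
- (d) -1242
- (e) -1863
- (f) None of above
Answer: d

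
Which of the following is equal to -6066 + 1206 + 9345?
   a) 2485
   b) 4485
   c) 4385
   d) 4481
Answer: b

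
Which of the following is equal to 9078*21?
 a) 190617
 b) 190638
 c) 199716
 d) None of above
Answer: b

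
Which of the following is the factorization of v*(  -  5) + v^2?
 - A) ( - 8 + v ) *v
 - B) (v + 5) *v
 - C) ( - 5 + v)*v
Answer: C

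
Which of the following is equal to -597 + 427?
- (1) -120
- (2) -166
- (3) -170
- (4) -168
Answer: 3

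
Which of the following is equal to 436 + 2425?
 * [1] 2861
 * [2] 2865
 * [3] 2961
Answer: 1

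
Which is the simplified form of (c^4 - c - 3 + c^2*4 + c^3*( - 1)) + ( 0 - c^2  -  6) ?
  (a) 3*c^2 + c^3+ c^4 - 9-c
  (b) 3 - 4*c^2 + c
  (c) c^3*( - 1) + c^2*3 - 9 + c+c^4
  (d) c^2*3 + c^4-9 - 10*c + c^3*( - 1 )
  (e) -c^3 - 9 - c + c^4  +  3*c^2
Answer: e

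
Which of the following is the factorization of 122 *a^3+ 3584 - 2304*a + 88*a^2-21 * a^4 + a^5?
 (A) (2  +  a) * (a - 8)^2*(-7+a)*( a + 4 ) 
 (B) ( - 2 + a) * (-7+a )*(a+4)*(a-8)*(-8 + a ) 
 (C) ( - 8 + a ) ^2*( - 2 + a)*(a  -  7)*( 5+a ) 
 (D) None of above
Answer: B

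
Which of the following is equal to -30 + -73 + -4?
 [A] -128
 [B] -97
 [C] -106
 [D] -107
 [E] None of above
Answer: D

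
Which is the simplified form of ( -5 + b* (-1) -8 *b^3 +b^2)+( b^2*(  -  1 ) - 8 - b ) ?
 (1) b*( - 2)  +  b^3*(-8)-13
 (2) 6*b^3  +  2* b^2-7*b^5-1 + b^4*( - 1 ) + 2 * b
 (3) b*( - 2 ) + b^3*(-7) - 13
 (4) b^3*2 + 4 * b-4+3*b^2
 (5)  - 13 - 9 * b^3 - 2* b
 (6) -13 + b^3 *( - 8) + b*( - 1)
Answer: 1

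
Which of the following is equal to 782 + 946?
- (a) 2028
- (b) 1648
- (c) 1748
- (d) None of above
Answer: d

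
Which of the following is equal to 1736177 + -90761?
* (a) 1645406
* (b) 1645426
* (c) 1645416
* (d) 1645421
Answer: c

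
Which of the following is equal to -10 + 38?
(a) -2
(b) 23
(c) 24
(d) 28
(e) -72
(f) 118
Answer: d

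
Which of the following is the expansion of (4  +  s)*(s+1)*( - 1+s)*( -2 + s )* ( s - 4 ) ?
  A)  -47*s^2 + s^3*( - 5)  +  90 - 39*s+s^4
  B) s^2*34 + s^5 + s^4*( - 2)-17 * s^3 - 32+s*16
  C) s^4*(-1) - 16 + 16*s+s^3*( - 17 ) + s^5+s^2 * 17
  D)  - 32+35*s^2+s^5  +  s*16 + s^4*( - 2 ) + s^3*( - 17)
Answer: B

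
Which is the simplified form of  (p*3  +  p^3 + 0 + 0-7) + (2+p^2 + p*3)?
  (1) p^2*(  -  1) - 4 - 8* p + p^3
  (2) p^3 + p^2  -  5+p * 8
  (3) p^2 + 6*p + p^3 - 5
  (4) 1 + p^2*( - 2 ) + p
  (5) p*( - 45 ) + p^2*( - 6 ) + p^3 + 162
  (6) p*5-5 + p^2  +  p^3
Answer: 3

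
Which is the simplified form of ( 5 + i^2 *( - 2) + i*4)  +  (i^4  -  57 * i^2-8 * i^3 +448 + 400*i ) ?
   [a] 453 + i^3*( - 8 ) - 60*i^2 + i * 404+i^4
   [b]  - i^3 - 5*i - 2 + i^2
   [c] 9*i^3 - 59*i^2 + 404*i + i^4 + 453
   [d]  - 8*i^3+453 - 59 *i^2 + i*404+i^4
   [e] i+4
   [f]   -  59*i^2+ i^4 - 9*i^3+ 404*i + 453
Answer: d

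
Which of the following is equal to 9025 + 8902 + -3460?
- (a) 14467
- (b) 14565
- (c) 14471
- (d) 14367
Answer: a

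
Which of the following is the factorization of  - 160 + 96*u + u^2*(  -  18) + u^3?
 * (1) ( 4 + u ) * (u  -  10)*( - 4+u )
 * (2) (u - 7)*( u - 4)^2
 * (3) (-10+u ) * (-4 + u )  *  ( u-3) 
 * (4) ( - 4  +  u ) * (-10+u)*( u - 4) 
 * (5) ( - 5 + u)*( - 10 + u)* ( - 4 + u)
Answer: 4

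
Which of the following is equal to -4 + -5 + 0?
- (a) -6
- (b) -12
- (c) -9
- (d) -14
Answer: c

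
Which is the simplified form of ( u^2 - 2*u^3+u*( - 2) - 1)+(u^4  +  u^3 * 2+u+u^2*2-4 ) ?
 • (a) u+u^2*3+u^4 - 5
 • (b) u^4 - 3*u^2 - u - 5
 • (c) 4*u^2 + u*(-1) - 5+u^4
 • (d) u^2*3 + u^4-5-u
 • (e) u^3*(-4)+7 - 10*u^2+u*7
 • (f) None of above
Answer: d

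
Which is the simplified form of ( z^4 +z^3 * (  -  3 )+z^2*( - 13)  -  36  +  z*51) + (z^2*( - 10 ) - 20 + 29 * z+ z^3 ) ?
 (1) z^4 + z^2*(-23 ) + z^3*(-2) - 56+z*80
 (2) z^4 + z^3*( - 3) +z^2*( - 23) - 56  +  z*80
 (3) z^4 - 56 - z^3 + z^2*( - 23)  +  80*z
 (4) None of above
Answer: 1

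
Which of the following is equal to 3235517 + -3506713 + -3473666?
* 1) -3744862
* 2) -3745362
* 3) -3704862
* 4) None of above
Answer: 1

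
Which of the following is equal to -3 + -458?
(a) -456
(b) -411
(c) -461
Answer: c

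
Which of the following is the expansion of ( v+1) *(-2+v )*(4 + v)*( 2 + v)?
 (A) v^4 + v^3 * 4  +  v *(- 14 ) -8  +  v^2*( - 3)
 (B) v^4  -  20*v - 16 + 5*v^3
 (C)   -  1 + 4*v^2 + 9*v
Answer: B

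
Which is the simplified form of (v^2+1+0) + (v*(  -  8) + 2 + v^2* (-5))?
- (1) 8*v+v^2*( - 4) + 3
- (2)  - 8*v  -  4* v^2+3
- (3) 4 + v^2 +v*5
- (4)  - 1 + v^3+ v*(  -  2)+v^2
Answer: 2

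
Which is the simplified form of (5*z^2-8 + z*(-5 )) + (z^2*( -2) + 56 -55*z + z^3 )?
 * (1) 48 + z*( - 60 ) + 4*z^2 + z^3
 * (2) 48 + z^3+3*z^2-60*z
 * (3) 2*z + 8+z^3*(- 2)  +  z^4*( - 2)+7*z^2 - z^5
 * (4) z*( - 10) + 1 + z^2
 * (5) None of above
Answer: 2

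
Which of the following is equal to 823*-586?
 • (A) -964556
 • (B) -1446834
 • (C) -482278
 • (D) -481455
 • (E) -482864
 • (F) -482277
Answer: C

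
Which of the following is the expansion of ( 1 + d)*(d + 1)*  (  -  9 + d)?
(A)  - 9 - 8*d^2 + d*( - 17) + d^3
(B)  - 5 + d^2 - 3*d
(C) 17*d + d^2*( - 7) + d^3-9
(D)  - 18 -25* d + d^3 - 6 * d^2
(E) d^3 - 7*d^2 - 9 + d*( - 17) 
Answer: E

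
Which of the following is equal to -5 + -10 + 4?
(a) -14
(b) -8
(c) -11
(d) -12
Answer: c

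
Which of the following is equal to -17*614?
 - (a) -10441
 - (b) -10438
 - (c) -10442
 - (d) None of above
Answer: b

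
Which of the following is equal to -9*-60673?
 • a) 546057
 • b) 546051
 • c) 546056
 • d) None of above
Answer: a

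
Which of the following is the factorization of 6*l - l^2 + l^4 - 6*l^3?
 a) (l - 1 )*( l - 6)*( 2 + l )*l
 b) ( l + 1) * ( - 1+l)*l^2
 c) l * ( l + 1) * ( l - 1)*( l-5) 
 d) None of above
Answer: d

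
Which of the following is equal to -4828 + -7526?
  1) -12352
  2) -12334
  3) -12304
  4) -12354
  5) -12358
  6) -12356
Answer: 4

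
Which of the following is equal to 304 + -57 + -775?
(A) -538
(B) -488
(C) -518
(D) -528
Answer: D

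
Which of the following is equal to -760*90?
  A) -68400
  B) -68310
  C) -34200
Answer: A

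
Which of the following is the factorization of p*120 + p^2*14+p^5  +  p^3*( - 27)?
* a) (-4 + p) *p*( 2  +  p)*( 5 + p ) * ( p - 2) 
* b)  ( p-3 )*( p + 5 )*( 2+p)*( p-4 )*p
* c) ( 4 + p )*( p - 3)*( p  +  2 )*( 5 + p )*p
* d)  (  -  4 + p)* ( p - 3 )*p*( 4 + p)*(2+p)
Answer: b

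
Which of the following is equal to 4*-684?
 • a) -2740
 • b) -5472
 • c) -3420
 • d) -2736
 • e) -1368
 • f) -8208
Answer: d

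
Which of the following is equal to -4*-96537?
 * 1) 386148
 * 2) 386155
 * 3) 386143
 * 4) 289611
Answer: 1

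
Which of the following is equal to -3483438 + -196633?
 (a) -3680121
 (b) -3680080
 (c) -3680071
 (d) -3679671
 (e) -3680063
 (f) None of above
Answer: c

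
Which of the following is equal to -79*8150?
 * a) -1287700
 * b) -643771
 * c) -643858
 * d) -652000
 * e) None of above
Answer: e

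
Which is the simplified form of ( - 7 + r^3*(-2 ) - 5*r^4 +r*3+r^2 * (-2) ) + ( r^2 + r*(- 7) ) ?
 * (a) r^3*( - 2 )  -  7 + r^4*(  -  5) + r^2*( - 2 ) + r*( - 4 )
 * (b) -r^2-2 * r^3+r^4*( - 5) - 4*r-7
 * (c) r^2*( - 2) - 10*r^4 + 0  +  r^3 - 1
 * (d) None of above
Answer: b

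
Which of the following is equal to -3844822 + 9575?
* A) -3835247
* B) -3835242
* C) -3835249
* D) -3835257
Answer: A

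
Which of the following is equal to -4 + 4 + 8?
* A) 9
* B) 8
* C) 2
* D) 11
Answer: B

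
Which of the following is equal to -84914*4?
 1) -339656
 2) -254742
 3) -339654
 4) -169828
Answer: 1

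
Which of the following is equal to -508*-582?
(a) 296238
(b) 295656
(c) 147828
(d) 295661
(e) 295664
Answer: b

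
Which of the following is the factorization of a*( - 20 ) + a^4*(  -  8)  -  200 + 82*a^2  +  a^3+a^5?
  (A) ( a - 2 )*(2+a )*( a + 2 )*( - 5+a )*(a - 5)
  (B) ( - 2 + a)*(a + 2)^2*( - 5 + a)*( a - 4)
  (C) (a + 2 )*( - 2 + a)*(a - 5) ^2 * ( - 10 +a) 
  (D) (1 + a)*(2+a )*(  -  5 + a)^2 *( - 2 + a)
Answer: A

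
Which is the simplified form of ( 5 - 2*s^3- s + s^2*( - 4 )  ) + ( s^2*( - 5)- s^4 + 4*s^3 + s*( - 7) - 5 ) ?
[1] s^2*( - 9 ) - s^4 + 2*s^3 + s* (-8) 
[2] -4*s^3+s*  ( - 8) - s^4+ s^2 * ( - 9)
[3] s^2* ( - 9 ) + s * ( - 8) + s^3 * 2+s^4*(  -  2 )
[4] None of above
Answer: 1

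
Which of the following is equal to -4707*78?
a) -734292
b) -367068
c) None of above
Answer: c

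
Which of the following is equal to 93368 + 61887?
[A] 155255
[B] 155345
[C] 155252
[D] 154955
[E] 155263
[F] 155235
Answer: A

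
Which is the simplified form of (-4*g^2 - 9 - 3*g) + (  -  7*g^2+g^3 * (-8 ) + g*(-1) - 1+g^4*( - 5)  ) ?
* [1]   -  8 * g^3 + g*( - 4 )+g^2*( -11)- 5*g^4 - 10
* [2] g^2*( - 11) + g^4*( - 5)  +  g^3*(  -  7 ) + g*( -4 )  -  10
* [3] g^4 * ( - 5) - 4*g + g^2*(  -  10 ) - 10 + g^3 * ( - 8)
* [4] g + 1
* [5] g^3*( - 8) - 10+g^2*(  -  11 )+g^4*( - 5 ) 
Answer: 1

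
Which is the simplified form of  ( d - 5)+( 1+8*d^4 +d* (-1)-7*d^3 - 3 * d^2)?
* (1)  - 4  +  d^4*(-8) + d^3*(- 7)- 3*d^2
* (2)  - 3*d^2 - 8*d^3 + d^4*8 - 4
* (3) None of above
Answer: 3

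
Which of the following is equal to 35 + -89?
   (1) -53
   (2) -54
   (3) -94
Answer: 2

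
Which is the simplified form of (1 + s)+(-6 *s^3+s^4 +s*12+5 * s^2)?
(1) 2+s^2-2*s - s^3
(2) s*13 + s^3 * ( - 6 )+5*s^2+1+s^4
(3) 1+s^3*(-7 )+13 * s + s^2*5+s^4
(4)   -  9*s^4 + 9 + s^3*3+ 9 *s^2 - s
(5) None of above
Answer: 2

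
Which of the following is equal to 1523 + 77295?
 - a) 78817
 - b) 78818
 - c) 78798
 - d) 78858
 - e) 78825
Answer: b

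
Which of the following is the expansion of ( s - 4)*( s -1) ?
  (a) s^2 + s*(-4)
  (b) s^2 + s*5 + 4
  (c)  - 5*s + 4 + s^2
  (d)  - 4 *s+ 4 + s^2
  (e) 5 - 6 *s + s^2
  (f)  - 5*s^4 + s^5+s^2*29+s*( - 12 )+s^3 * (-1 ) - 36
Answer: c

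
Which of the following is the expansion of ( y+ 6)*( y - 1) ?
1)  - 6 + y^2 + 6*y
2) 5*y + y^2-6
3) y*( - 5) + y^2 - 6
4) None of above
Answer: 2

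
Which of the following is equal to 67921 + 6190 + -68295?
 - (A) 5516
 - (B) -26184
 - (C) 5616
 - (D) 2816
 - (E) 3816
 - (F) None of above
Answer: F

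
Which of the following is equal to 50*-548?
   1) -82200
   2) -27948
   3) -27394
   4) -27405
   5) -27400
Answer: 5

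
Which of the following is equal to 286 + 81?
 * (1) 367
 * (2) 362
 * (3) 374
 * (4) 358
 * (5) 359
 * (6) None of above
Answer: 1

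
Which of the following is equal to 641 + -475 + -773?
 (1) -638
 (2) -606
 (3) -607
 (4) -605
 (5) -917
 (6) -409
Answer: 3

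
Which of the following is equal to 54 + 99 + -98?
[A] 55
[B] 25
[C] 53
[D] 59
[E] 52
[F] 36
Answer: A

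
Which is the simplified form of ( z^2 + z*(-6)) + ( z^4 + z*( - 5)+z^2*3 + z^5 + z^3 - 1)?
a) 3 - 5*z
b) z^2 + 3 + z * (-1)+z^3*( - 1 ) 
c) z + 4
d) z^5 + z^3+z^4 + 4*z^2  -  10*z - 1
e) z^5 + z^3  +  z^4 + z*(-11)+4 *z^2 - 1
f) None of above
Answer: e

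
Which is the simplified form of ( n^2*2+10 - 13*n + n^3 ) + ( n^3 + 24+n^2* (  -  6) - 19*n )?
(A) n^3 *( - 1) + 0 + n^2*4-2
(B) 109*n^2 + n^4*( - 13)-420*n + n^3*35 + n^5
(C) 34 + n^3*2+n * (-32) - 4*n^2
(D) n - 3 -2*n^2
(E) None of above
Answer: C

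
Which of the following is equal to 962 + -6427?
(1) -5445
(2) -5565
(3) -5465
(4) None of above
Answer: 3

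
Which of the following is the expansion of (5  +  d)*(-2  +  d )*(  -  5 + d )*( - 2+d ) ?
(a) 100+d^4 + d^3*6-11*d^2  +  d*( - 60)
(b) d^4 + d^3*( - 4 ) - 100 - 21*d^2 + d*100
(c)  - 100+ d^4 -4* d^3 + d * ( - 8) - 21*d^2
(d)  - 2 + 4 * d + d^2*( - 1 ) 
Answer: b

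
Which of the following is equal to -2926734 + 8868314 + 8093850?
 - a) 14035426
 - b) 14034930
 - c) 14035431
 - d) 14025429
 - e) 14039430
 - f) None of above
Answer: f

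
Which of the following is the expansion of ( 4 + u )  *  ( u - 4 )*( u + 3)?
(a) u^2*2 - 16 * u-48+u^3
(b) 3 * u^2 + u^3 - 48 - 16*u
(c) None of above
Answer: b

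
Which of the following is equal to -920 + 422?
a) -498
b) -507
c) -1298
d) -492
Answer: a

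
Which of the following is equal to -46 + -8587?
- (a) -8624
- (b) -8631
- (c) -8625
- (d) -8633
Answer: d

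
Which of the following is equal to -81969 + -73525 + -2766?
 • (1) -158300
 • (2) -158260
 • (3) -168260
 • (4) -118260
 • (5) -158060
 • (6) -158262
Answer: 2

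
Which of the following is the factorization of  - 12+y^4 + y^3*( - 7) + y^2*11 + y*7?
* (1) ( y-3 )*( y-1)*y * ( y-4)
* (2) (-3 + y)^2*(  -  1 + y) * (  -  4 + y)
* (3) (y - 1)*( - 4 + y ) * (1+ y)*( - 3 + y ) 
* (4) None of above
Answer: 3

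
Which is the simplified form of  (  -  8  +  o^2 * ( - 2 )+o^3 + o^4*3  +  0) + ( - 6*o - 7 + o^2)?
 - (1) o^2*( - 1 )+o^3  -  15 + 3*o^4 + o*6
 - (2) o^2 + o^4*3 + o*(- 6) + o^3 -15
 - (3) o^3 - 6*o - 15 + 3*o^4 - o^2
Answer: 3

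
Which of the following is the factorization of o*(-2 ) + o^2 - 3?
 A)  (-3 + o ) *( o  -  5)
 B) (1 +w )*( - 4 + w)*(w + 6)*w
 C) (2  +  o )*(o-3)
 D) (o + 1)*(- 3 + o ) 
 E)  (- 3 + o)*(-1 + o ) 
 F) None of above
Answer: D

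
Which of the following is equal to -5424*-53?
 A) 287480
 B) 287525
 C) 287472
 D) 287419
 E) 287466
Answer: C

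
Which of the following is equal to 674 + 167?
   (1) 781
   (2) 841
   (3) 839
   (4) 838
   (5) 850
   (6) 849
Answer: 2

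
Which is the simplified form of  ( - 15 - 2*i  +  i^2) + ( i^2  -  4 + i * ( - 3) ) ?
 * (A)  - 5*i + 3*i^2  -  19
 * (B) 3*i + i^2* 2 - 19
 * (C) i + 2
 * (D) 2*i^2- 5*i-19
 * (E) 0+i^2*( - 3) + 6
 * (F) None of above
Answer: D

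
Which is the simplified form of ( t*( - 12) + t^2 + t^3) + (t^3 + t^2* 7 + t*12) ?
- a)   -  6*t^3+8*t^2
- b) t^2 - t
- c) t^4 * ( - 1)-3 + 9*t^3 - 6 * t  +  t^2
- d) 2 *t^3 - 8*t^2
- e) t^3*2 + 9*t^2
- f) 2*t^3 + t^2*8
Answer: f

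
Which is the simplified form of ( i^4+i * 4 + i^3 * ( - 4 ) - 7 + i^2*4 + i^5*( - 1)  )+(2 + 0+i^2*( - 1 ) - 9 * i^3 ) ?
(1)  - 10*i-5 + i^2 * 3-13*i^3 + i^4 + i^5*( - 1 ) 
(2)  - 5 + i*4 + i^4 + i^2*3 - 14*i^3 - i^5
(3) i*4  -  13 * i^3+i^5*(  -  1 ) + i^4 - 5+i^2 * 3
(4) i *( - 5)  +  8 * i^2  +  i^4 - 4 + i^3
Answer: 3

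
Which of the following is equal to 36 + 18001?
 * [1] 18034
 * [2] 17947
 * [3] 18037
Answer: 3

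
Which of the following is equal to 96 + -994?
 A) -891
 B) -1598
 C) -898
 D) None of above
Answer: C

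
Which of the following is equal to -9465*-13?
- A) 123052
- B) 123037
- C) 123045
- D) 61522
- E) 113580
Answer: C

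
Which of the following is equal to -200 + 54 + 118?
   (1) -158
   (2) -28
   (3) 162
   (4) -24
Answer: 2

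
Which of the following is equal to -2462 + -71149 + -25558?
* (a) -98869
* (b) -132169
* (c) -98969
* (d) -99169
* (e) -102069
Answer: d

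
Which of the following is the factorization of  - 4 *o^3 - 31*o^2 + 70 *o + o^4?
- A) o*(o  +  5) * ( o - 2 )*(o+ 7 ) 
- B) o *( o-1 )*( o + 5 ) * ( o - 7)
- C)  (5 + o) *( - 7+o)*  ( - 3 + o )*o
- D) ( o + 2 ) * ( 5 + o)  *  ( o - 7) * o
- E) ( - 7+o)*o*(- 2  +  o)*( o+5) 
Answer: E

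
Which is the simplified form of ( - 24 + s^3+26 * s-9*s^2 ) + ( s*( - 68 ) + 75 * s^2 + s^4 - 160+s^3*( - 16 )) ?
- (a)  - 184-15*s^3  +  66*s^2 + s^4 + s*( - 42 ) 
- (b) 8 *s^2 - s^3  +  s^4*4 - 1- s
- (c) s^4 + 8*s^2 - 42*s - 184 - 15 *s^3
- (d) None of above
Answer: a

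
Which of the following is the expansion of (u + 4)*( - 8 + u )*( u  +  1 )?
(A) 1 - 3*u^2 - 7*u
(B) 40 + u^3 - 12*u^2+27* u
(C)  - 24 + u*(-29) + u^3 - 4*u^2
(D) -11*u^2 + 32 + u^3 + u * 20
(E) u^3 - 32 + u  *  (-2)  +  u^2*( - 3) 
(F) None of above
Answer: F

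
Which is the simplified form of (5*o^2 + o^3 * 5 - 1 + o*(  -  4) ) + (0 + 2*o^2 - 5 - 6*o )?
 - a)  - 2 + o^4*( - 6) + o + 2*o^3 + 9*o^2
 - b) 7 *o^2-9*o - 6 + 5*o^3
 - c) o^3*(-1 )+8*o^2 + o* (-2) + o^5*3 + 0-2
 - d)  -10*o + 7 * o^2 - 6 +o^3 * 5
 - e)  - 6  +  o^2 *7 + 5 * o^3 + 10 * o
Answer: d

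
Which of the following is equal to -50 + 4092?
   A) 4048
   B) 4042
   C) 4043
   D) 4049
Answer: B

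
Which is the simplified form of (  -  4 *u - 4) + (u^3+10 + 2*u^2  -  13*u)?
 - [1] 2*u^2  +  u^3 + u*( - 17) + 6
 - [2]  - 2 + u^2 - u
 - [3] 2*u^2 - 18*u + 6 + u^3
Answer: 1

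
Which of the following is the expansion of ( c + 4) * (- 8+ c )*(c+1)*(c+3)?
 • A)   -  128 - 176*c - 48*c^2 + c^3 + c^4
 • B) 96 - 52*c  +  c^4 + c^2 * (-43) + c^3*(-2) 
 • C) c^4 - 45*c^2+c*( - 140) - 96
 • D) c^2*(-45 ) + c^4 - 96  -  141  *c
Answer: C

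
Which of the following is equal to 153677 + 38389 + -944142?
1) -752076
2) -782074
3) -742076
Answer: 1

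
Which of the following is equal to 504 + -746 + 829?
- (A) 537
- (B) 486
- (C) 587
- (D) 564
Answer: C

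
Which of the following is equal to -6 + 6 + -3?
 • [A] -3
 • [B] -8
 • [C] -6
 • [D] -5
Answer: A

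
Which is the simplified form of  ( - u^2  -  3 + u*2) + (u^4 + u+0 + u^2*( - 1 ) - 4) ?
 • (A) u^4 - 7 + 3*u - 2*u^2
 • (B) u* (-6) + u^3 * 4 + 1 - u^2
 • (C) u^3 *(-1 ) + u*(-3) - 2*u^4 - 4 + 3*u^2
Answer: A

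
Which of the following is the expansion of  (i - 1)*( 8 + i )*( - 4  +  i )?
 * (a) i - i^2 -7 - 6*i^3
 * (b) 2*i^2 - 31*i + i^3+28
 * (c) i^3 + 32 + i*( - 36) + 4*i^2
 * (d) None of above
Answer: d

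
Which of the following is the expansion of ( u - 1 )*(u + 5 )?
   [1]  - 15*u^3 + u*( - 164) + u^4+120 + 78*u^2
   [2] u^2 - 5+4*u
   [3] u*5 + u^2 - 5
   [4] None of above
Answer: 2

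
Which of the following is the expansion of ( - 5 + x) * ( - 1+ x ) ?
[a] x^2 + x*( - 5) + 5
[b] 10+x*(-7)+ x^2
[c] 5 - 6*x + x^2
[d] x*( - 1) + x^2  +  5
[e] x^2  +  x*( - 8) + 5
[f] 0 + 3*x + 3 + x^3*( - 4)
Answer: c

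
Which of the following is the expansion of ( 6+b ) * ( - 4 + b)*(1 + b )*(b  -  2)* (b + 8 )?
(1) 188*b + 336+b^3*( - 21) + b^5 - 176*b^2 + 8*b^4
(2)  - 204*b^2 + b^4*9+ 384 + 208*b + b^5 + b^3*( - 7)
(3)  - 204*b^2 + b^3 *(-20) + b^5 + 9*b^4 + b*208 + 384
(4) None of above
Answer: 3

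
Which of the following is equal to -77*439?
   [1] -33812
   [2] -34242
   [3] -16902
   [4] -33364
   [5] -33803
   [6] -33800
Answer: 5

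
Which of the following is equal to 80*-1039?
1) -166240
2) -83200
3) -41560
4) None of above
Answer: 4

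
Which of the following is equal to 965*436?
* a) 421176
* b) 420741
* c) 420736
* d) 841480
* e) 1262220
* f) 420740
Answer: f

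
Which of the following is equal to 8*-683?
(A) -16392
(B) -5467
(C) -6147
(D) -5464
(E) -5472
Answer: D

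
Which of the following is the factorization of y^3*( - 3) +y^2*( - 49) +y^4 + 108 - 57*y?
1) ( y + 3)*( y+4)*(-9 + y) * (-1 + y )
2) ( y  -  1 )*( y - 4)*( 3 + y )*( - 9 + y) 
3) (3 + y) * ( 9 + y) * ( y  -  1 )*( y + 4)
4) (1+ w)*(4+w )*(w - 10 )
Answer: 1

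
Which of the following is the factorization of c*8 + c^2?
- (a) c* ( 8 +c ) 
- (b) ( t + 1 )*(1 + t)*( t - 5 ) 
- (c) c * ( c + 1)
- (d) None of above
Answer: a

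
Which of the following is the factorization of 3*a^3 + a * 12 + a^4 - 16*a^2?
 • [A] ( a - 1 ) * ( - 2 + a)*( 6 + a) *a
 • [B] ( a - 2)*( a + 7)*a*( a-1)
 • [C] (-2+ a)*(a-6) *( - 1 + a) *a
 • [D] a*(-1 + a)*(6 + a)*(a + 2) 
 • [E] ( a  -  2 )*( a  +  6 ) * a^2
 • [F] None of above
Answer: A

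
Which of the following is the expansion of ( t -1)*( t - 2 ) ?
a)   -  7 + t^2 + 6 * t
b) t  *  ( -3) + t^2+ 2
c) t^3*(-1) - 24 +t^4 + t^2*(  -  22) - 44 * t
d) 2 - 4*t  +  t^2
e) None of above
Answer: b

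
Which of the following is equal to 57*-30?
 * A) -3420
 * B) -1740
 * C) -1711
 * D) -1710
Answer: D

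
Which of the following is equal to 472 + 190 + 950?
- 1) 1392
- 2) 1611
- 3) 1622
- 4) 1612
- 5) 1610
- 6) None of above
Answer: 4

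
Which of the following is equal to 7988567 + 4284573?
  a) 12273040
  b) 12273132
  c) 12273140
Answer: c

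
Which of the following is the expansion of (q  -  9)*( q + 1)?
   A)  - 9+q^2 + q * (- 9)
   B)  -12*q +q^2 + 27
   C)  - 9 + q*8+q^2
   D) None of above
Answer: D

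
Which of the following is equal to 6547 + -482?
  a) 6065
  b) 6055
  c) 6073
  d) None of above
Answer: a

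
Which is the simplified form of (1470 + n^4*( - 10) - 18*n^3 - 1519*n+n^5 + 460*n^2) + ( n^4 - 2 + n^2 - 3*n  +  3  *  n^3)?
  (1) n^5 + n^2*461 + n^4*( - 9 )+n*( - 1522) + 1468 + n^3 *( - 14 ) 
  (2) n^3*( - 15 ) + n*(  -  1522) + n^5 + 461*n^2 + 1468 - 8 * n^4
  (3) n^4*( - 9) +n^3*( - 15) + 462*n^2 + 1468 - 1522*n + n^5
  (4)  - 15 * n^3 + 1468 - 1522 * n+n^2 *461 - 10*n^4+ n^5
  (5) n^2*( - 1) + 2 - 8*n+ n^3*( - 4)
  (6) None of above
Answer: 6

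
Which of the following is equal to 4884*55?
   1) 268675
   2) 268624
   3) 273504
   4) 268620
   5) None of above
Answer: 4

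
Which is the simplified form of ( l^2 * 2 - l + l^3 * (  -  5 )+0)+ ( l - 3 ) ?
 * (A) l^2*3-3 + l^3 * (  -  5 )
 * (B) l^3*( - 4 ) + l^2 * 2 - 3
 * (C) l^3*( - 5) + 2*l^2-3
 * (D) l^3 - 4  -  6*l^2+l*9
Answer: C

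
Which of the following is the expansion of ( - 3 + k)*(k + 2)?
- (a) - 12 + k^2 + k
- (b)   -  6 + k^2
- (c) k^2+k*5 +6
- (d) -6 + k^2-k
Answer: d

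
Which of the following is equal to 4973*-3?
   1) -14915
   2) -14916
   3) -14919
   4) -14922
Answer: 3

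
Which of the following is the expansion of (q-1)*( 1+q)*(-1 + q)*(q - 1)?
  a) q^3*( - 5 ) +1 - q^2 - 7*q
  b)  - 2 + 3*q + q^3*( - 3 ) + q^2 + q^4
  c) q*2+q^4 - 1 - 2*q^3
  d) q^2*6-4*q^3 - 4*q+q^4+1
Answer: c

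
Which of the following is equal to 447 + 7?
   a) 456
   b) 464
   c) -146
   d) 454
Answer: d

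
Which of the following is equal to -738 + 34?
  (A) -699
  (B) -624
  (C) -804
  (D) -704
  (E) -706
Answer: D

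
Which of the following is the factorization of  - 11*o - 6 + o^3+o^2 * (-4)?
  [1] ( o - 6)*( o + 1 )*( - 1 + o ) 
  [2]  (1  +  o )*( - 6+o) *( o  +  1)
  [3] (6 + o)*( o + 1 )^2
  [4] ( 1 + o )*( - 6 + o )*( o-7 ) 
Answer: 2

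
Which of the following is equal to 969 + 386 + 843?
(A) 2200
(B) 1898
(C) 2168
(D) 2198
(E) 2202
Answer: D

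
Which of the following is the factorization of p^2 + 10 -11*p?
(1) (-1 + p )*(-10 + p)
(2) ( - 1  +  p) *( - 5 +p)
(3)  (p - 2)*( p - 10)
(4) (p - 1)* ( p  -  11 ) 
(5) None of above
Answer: 1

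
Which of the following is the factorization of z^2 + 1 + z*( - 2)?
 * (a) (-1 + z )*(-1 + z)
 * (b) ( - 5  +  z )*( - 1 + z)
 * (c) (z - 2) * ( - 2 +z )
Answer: a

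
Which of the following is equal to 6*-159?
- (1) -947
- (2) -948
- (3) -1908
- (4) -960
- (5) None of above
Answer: 5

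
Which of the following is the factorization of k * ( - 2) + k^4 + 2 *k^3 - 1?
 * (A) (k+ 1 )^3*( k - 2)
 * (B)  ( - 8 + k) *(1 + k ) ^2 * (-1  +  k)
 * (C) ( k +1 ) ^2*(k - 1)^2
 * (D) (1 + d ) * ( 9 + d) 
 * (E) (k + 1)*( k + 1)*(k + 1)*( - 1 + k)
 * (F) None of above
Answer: E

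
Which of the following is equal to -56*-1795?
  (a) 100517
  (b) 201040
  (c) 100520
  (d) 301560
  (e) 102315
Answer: c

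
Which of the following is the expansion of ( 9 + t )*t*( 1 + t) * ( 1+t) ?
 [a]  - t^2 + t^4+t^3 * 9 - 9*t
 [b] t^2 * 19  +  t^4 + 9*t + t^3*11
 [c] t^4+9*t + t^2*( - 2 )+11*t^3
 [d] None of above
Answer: b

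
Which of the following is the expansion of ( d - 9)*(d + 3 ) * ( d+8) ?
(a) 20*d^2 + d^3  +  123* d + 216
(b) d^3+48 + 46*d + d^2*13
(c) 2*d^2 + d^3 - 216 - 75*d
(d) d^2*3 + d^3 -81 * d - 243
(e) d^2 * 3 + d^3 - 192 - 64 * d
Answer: c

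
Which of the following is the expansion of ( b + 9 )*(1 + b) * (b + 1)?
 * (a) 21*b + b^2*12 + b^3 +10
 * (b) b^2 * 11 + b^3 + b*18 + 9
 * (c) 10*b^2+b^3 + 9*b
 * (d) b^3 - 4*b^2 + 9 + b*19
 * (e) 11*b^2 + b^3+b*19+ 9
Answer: e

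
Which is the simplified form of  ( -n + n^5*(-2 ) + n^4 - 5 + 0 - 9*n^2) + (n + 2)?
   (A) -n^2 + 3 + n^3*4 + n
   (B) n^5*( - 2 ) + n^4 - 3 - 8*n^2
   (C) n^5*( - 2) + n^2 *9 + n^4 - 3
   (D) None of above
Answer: D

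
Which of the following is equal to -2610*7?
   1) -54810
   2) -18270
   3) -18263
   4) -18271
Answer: 2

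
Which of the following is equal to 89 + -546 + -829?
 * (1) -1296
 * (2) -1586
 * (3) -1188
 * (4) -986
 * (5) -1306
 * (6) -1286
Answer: 6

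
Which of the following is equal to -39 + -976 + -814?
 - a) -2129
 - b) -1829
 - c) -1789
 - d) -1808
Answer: b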